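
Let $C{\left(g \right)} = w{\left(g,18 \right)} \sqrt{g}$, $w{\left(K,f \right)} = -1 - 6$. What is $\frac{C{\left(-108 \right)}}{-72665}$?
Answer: $\frac{42 i \sqrt{3}}{72665} \approx 0.0010011 i$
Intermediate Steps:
$w{\left(K,f \right)} = -7$ ($w{\left(K,f \right)} = -1 - 6 = -7$)
$C{\left(g \right)} = - 7 \sqrt{g}$
$\frac{C{\left(-108 \right)}}{-72665} = \frac{\left(-7\right) \sqrt{-108}}{-72665} = - 7 \cdot 6 i \sqrt{3} \left(- \frac{1}{72665}\right) = - 42 i \sqrt{3} \left(- \frac{1}{72665}\right) = \frac{42 i \sqrt{3}}{72665}$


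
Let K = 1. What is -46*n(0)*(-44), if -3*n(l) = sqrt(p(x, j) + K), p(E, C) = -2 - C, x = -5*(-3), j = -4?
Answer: -2024*sqrt(3)/3 ≈ -1168.6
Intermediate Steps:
x = 15
n(l) = -sqrt(3)/3 (n(l) = -sqrt((-2 - 1*(-4)) + 1)/3 = -sqrt((-2 + 4) + 1)/3 = -sqrt(2 + 1)/3 = -sqrt(3)/3)
-46*n(0)*(-44) = -(-46)*sqrt(3)/3*(-44) = (46*sqrt(3)/3)*(-44) = -2024*sqrt(3)/3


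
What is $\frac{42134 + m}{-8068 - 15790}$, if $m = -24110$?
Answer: $- \frac{9012}{11929} \approx -0.75547$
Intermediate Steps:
$\frac{42134 + m}{-8068 - 15790} = \frac{42134 - 24110}{-8068 - 15790} = \frac{18024}{-23858} = 18024 \left(- \frac{1}{23858}\right) = - \frac{9012}{11929}$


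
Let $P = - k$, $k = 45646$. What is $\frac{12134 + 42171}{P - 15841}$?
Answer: $- \frac{54305}{61487} \approx -0.88319$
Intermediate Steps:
$P = -45646$ ($P = \left(-1\right) 45646 = -45646$)
$\frac{12134 + 42171}{P - 15841} = \frac{12134 + 42171}{-45646 - 15841} = \frac{54305}{-61487} = 54305 \left(- \frac{1}{61487}\right) = - \frac{54305}{61487}$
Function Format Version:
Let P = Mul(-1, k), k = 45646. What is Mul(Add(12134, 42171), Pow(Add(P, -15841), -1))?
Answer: Rational(-54305, 61487) ≈ -0.88319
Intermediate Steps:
P = -45646 (P = Mul(-1, 45646) = -45646)
Mul(Add(12134, 42171), Pow(Add(P, -15841), -1)) = Mul(Add(12134, 42171), Pow(Add(-45646, -15841), -1)) = Mul(54305, Pow(-61487, -1)) = Mul(54305, Rational(-1, 61487)) = Rational(-54305, 61487)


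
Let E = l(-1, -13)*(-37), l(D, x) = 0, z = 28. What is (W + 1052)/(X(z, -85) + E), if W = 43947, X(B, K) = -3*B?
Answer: -44999/84 ≈ -535.70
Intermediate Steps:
E = 0 (E = 0*(-37) = 0)
(W + 1052)/(X(z, -85) + E) = (43947 + 1052)/(-3*28 + 0) = 44999/(-84 + 0) = 44999/(-84) = 44999*(-1/84) = -44999/84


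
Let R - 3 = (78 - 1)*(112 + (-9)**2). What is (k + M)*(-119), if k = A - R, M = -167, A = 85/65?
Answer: 23250934/13 ≈ 1.7885e+6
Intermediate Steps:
A = 17/13 (A = 85*(1/65) = 17/13 ≈ 1.3077)
R = 14864 (R = 3 + (78 - 1)*(112 + (-9)**2) = 3 + 77*(112 + 81) = 3 + 77*193 = 3 + 14861 = 14864)
k = -193215/13 (k = 17/13 - 1*14864 = 17/13 - 14864 = -193215/13 ≈ -14863.)
(k + M)*(-119) = (-193215/13 - 167)*(-119) = -195386/13*(-119) = 23250934/13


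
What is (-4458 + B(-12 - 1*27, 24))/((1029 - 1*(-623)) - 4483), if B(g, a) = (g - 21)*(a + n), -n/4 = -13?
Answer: 9018/2831 ≈ 3.1854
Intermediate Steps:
n = 52 (n = -4*(-13) = 52)
B(g, a) = (-21 + g)*(52 + a) (B(g, a) = (g - 21)*(a + 52) = (-21 + g)*(52 + a))
(-4458 + B(-12 - 1*27, 24))/((1029 - 1*(-623)) - 4483) = (-4458 + (-1092 - 21*24 + 52*(-12 - 1*27) + 24*(-12 - 1*27)))/((1029 - 1*(-623)) - 4483) = (-4458 + (-1092 - 504 + 52*(-12 - 27) + 24*(-12 - 27)))/((1029 + 623) - 4483) = (-4458 + (-1092 - 504 + 52*(-39) + 24*(-39)))/(1652 - 4483) = (-4458 + (-1092 - 504 - 2028 - 936))/(-2831) = (-4458 - 4560)*(-1/2831) = -9018*(-1/2831) = 9018/2831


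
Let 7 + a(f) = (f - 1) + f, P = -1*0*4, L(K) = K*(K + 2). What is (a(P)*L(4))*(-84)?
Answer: 16128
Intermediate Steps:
L(K) = K*(2 + K)
P = 0 (P = 0*4 = 0)
a(f) = -8 + 2*f (a(f) = -7 + ((f - 1) + f) = -7 + ((-1 + f) + f) = -7 + (-1 + 2*f) = -8 + 2*f)
(a(P)*L(4))*(-84) = ((-8 + 2*0)*(4*(2 + 4)))*(-84) = ((-8 + 0)*(4*6))*(-84) = -8*24*(-84) = -192*(-84) = 16128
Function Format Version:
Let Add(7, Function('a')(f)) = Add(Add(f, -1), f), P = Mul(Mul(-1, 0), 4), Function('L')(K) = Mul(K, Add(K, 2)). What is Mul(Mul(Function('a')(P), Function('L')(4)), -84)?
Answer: 16128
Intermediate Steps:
Function('L')(K) = Mul(K, Add(2, K))
P = 0 (P = Mul(0, 4) = 0)
Function('a')(f) = Add(-8, Mul(2, f)) (Function('a')(f) = Add(-7, Add(Add(f, -1), f)) = Add(-7, Add(Add(-1, f), f)) = Add(-7, Add(-1, Mul(2, f))) = Add(-8, Mul(2, f)))
Mul(Mul(Function('a')(P), Function('L')(4)), -84) = Mul(Mul(Add(-8, Mul(2, 0)), Mul(4, Add(2, 4))), -84) = Mul(Mul(Add(-8, 0), Mul(4, 6)), -84) = Mul(Mul(-8, 24), -84) = Mul(-192, -84) = 16128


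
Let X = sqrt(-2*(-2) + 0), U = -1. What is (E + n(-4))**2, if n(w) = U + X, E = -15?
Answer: 196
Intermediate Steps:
X = 2 (X = sqrt(4 + 0) = sqrt(4) = 2)
n(w) = 1 (n(w) = -1 + 2 = 1)
(E + n(-4))**2 = (-15 + 1)**2 = (-14)**2 = 196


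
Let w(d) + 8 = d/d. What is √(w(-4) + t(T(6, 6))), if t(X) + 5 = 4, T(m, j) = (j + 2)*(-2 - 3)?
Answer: 2*I*√2 ≈ 2.8284*I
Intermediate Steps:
T(m, j) = -10 - 5*j (T(m, j) = (2 + j)*(-5) = -10 - 5*j)
t(X) = -1 (t(X) = -5 + 4 = -1)
w(d) = -7 (w(d) = -8 + d/d = -8 + 1 = -7)
√(w(-4) + t(T(6, 6))) = √(-7 - 1) = √(-8) = 2*I*√2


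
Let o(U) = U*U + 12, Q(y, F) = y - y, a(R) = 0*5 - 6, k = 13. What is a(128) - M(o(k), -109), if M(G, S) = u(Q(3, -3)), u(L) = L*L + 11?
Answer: -17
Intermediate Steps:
a(R) = -6 (a(R) = 0 - 6 = -6)
Q(y, F) = 0
o(U) = 12 + U² (o(U) = U² + 12 = 12 + U²)
u(L) = 11 + L² (u(L) = L² + 11 = 11 + L²)
M(G, S) = 11 (M(G, S) = 11 + 0² = 11 + 0 = 11)
a(128) - M(o(k), -109) = -6 - 1*11 = -6 - 11 = -17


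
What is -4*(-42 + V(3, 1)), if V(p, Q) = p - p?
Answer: 168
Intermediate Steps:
V(p, Q) = 0
-4*(-42 + V(3, 1)) = -4*(-42 + 0) = -4*(-42) = 168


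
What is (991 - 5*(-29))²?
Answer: 1290496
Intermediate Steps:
(991 - 5*(-29))² = (991 + 145)² = 1136² = 1290496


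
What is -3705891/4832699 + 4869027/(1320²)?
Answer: 1897044159497/935610526400 ≈ 2.0276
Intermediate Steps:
-3705891/4832699 + 4869027/(1320²) = -3705891*1/4832699 + 4869027/1742400 = -3705891/4832699 + 4869027*(1/1742400) = -3705891/4832699 + 541003/193600 = 1897044159497/935610526400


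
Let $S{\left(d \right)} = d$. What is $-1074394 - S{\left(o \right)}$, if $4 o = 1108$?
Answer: $-1074671$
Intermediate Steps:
$o = 277$ ($o = \frac{1}{4} \cdot 1108 = 277$)
$-1074394 - S{\left(o \right)} = -1074394 - 277 = -1074671$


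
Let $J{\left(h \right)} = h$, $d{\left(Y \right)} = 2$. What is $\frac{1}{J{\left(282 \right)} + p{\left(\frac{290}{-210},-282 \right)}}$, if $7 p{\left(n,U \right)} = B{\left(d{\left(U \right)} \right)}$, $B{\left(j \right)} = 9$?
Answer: $\frac{7}{1983} \approx 0.00353$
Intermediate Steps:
$p{\left(n,U \right)} = \frac{9}{7}$ ($p{\left(n,U \right)} = \frac{1}{7} \cdot 9 = \frac{9}{7}$)
$\frac{1}{J{\left(282 \right)} + p{\left(\frac{290}{-210},-282 \right)}} = \frac{1}{282 + \frac{9}{7}} = \frac{1}{\frac{1983}{7}} = \frac{7}{1983}$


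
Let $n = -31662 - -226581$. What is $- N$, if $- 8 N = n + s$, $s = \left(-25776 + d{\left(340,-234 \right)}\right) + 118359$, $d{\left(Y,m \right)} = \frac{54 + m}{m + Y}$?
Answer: $\frac{3809379}{106} \approx 35938.0$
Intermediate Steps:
$d{\left(Y,m \right)} = \frac{54 + m}{Y + m}$
$n = 194919$ ($n = -31662 + 226581 = 194919$)
$s = \frac{4906809}{53}$ ($s = \left(-25776 + \frac{54 - 234}{340 - 234}\right) + 118359 = \left(-25776 + \frac{1}{106} \left(-180\right)\right) + 118359 = \left(-25776 - \frac{90}{53}\right) + 118359 = - \frac{1366218}{53} + 118359 = \frac{4906809}{53} \approx 92581.0$)
$N = - \frac{3809379}{106}$ ($N = - \frac{194919 + \frac{4906809}{53}}{8} = \left(- \frac{1}{8}\right) \frac{15237516}{53} = - \frac{3809379}{106} \approx -35938.0$)
$- N = \left(-1\right) \left(- \frac{3809379}{106}\right) = \frac{3809379}{106}$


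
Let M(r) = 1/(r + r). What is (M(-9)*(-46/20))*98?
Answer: 1127/90 ≈ 12.522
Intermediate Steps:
M(r) = 1/(2*r)
(M(-9)*(-46/20))*98 = (((½)/(-9))*(-46/20))*98 = (((½)*(-⅑))*(-46*1/20))*98 = -1/18*(-23/10)*98 = (23/180)*98 = 1127/90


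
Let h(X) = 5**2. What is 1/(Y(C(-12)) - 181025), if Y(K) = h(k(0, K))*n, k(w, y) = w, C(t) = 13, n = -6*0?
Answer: -1/181025 ≈ -5.5241e-6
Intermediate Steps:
n = 0
h(X) = 25
Y(K) = 0 (Y(K) = 25*0 = 0)
1/(Y(C(-12)) - 181025) = 1/(0 - 181025) = 1/(-181025) = -1/181025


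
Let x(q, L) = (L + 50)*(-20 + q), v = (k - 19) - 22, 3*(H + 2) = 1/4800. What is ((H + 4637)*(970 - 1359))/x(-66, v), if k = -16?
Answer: -25963416389/8668800 ≈ -2995.0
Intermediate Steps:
H = -28799/14400 (H = -2 + (⅓)/4800 = -2 + (⅓)*(1/4800) = -2 + 1/14400 = -28799/14400 ≈ -1.9999)
v = -57 (v = (-16 - 19) - 22 = -35 - 22 = -57)
x(q, L) = (-20 + q)*(50 + L) (x(q, L) = (50 + L)*(-20 + q) = (-20 + q)*(50 + L))
((H + 4637)*(970 - 1359))/x(-66, v) = ((-28799/14400 + 4637)*(970 - 1359))/(-1000 - 20*(-57) + 50*(-66) - 57*(-66)) = ((66744001/14400)*(-389))/(-1000 + 1140 - 3300 + 3762) = -25963416389/14400/602 = -25963416389/14400*1/602 = -25963416389/8668800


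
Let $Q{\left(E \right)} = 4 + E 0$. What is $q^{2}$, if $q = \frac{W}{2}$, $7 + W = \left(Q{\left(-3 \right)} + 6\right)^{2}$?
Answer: $\frac{8649}{4} \approx 2162.3$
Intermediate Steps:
$Q{\left(E \right)} = 4$ ($Q{\left(E \right)} = 4 + 0 = 4$)
$W = 93$ ($W = -7 + \left(4 + 6\right)^{2} = -7 + 10^{2} = -7 + 100 = 93$)
$q = \frac{93}{2} \approx 46.5$
$q^{2} = \left(\frac{93}{2}\right)^{2} = \frac{8649}{4}$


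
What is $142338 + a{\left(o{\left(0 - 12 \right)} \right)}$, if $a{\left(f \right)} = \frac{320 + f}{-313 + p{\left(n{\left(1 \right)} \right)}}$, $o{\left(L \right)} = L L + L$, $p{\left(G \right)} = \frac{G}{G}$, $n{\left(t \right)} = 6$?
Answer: $\frac{11102251}{78} \approx 1.4234 \cdot 10^{5}$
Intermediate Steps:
$p{\left(G \right)} = 1$
$o{\left(L \right)} = L + L^{2}$ ($o{\left(L \right)} = L^{2} + L = L + L^{2}$)
$a{\left(f \right)} = - \frac{40}{39} - \frac{f}{312}$ ($a{\left(f \right)} = \frac{320 + f}{-313 + 1} = \frac{320 + f}{-312} = \left(320 + f\right) \left(- \frac{1}{312}\right) = - \frac{40}{39} - \frac{f}{312}$)
$142338 + a{\left(o{\left(0 - 12 \right)} \right)} = 142338 - \left(\frac{40}{39} + \frac{\left(0 - 12\right) \left(1 + \left(0 - 12\right)\right)}{312}\right) = 142338 - \left(\frac{40}{39} + \frac{\left(-12\right) \left(1 - 12\right)}{312}\right) = 142338 - \left(\frac{40}{39} + \frac{\left(-12\right) \left(-11\right)}{312}\right) = 142338 - \frac{113}{78} = \frac{11102251}{78}$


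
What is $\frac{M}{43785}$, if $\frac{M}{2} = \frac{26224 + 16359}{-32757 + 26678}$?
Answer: $- \frac{85166}{266169015} \approx -0.00031997$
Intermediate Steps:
$M = - \frac{85166}{6079}$ ($M = 2 \frac{26224 + 16359}{-32757 + 26678} = 2 \frac{42583}{-6079} = 2 \cdot 42583 \left(- \frac{1}{6079}\right) = 2 \left(- \frac{42583}{6079}\right) = - \frac{85166}{6079} \approx -14.01$)
$\frac{M}{43785} = - \frac{85166}{6079 \cdot 43785} = \left(- \frac{85166}{6079}\right) \frac{1}{43785} = - \frac{85166}{266169015}$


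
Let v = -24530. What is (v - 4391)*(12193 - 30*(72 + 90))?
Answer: -212077693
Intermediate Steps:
(v - 4391)*(12193 - 30*(72 + 90)) = (-24530 - 4391)*(12193 - 30*(72 + 90)) = -28921*(12193 - 30*162) = -28921*(12193 - 4860) = -28921*7333 = -212077693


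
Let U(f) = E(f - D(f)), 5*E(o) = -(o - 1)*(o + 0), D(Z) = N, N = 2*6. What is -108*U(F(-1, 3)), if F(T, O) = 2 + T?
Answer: 14256/5 ≈ 2851.2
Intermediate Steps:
N = 12
D(Z) = 12
E(o) = -o*(-1 + o)/5 (E(o) = (-(o - 1)*(o + 0))/5 = (-(-1 + o)*o)/5 = (-o*(-1 + o))/5 = -o*(-1 + o)/5)
U(f) = (-12 + f)*(13 - f)/5 (U(f) = (f - 1*12)*(1 - (f - 1*12))/5 = (f - 12)*(1 - (f - 12))/5 = (-12 + f)*(1 - (-12 + f))/5 = (-12 + f)*(1 + (12 - f))/5 = (-12 + f)*(13 - f)/5)
-108*U(F(-1, 3)) = -(-108)*(-13 + (2 - 1))*(-12 + (2 - 1))/5 = -(-108)*(-13 + 1)*(-12 + 1)/5 = -(-108)*(-12)*(-11)/5 = -108*(-132/5) = 14256/5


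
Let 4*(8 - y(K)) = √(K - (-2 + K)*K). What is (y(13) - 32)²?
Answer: (96 + I*√130)²/16 ≈ 567.88 + 136.82*I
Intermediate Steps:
y(K) = 8 - √(K - K*(-2 + K))/4 (y(K) = 8 - √(K - (-2 + K)*K)/4 = 8 - √(K - K*(-2 + K))/4)
(y(13) - 32)² = ((8 - I*√13*√(-3 + 13)/4) - 32)² = ((8 - I*√130/4) - 32)² = (-24 - I*√130/4)²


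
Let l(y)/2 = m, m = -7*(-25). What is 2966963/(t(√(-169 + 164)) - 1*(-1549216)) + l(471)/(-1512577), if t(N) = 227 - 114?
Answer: 4487217728501/2343479410833 ≈ 1.9148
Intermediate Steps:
m = 175
l(y) = 350 (l(y) = 2*175 = 350)
t(N) = 113
2966963/(t(√(-169 + 164)) - 1*(-1549216)) + l(471)/(-1512577) = 2966963/(113 - 1*(-1549216)) + 350/(-1512577) = 2966963/(113 + 1549216) + 350*(-1/1512577) = 2966963/1549329 - 350/1512577 = 4487217728501/2343479410833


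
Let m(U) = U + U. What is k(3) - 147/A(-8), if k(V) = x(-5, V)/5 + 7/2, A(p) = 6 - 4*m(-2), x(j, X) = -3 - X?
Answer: -241/55 ≈ -4.3818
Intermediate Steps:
m(U) = 2*U
A(p) = 22 (A(p) = 6 - 8*(-2) = 6 - 4*(-4) = 6 + 16 = 22)
k(V) = 29/10 - V/5 (k(V) = (-3 - V)/5 + 7/2 = (-3 - V)*(⅕) + 7*(½) = (-⅗ - V/5) + 7/2 = 29/10 - V/5)
k(3) - 147/A(-8) = (29/10 - ⅕*3) - 147/22 = (29/10 - ⅗) - 147*1/22 = 23/10 - 147/22 = -241/55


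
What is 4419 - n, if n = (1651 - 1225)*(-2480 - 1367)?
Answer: 1643241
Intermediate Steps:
n = -1638822 (n = 426*(-3847) = -1638822)
4419 - n = 4419 - 1*(-1638822) = 4419 + 1638822 = 1643241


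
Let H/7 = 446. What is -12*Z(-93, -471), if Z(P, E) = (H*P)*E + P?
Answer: -1641034476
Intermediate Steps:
H = 3122 (H = 7*446 = 3122)
Z(P, E) = P + 3122*E*P (Z(P, E) = (3122*P)*E + P = 3122*E*P + P = P + 3122*E*P)
-12*Z(-93, -471) = -(-1116)*(1 + 3122*(-471)) = -(-1116)*(1 - 1470462) = -(-1116)*(-1470461) = -12*136752873 = -1641034476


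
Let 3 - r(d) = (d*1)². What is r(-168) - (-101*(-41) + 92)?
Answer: -32454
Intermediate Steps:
r(d) = 3 - d² (r(d) = 3 - (d*1)² = 3 - d²)
r(-168) - (-101*(-41) + 92) = (3 - 1*(-168)²) - (-101*(-41) + 92) = (3 - 1*28224) - (4141 + 92) = (3 - 28224) - 1*4233 = -28221 - 4233 = -32454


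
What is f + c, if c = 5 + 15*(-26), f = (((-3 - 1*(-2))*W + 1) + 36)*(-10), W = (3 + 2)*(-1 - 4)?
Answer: -1005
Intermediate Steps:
W = -25 (W = 5*(-5) = -25)
f = -620 (f = (((-3 - 1*(-2))*(-25) + 1) + 36)*(-10) = (((-3 + 2)*(-25) + 1) + 36)*(-10) = ((-1*(-25) + 1) + 36)*(-10) = ((25 + 1) + 36)*(-10) = (26 + 36)*(-10) = 62*(-10) = -620)
c = -385 (c = 5 - 390 = -385)
f + c = -620 - 385 = -1005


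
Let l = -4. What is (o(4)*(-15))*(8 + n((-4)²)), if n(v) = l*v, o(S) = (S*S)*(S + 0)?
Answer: 53760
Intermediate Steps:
o(S) = S³ (o(S) = S²*S = S³)
n(v) = -4*v
(o(4)*(-15))*(8 + n((-4)²)) = (4³*(-15))*(8 - 4*(-4)²) = (64*(-15))*(8 - 4*16) = -960*(8 - 64) = -960*(-56) = 53760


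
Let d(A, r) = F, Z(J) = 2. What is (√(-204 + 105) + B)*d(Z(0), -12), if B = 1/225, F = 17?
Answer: 17/225 + 51*I*√11 ≈ 0.075556 + 169.15*I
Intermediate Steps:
B = 1/225 ≈ 0.0044444
d(A, r) = 17
(√(-204 + 105) + B)*d(Z(0), -12) = (√(-204 + 105) + 1/225)*17 = (√(-99) + 1/225)*17 = (3*I*√11 + 1/225)*17 = (1/225 + 3*I*√11)*17 = 17/225 + 51*I*√11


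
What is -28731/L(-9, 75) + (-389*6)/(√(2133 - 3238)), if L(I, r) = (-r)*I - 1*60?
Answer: -9577/205 + 2334*I*√1105/1105 ≈ -46.717 + 70.213*I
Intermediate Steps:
L(I, r) = -60 - I*r (L(I, r) = -I*r - 60 = -60 - I*r)
-28731/L(-9, 75) + (-389*6)/(√(2133 - 3238)) = -28731/(-60 - 1*(-9)*75) + (-389*6)/(√(2133 - 3238)) = -28731/(-60 + 675) - 2334*(-I*√1105/1105) = -28731/615 - 2334*(-I*√1105/1105) = -28731*1/615 - (-2334)*I*√1105/1105 = -9577/205 + 2334*I*√1105/1105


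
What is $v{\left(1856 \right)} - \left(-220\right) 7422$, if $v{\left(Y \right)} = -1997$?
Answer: $1630843$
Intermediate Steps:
$v{\left(1856 \right)} - \left(-220\right) 7422 = -1997 - \left(-220\right) 7422 = -1997 - -1632840 = -1997 + 1632840 = 1630843$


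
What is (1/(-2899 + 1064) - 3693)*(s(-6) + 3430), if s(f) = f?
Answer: -23203270144/1835 ≈ -1.2645e+7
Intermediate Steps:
(1/(-2899 + 1064) - 3693)*(s(-6) + 3430) = (1/(-2899 + 1064) - 3693)*(-6 + 3430) = (1/(-1835) - 3693)*3424 = (-1/1835 - 3693)*3424 = -6776656/1835*3424 = -23203270144/1835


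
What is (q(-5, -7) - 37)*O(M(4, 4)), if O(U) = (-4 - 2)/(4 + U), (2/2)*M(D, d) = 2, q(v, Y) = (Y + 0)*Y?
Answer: -12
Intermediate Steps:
q(v, Y) = Y**2 (q(v, Y) = Y*Y = Y**2)
M(D, d) = 2
O(U) = -6/(4 + U)
(q(-5, -7) - 37)*O(M(4, 4)) = ((-7)**2 - 37)*(-6/(4 + 2)) = (49 - 37)*(-6/6) = 12*(-6*1/6) = 12*(-1) = -12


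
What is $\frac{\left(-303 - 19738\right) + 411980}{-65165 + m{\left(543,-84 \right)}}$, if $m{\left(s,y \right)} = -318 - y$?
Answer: $- \frac{391939}{65399} \approx -5.993$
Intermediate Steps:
$\frac{\left(-303 - 19738\right) + 411980}{-65165 + m{\left(543,-84 \right)}} = \frac{\left(-303 - 19738\right) + 411980}{-65165 - 234} = \frac{\left(-303 - 19738\right) + 411980}{-65165 + \left(-318 + 84\right)} = \frac{-20041 + 411980}{-65165 - 234} = \frac{391939}{-65399} = 391939 \left(- \frac{1}{65399}\right) = - \frac{391939}{65399}$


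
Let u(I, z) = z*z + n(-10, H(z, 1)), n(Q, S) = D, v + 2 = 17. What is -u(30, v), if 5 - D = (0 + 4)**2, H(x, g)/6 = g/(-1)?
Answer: -214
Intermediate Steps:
v = 15 (v = -2 + 17 = 15)
H(x, g) = -6*g (H(x, g) = 6*(g/(-1)) = 6*(g*(-1)) = 6*(-g) = -6*g)
D = -11 (D = 5 - (0 + 4)**2 = 5 - 1*4**2 = 5 - 1*16 = 5 - 16 = -11)
n(Q, S) = -11
u(I, z) = -11 + z**2 (u(I, z) = z*z - 11 = z**2 - 11 = -11 + z**2)
-u(30, v) = -(-11 + 15**2) = -(-11 + 225) = -1*214 = -214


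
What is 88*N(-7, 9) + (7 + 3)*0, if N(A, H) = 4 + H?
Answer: 1144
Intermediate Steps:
88*N(-7, 9) + (7 + 3)*0 = 88*(4 + 9) + (7 + 3)*0 = 88*13 + 10*0 = 1144 + 0 = 1144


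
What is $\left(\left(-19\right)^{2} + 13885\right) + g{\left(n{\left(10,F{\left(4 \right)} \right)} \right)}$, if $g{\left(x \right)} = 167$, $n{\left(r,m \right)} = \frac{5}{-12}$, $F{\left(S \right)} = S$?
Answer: $14413$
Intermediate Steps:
$n{\left(r,m \right)} = - \frac{5}{12}$ ($n{\left(r,m \right)} = 5 \left(- \frac{1}{12}\right) = - \frac{5}{12}$)
$\left(\left(-19\right)^{2} + 13885\right) + g{\left(n{\left(10,F{\left(4 \right)} \right)} \right)} = \left(\left(-19\right)^{2} + 13885\right) + 167 = \left(361 + 13885\right) + 167 = 14246 + 167 = 14413$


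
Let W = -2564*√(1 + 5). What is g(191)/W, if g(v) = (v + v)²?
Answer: -36481*√6/3846 ≈ -23.234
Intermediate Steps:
W = -2564*√6 ≈ -6280.5
g(v) = 4*v² (g(v) = (2*v)² = 4*v²)
g(191)/W = (4*191²)/((-2564*√6)) = (4*36481)*(-√6/15384) = 145924*(-√6/15384) = -36481*√6/3846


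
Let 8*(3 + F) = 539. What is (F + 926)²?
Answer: 62773929/64 ≈ 9.8084e+5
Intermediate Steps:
F = 515/8 (F = -3 + (⅛)*539 = -3 + 539/8 = 515/8 ≈ 64.375)
(F + 926)² = (515/8 + 926)² = (7923/8)² = 62773929/64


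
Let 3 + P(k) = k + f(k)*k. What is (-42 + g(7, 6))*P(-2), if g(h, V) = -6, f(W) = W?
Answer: 48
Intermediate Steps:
P(k) = -3 + k + k**2 (P(k) = -3 + (k + k*k) = -3 + (k + k**2) = -3 + k + k**2)
(-42 + g(7, 6))*P(-2) = (-42 - 6)*(-3 - 2 + (-2)**2) = -48*(-3 - 2 + 4) = -48*(-1) = 48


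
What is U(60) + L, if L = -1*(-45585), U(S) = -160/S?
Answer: 136747/3 ≈ 45582.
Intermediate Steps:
L = 45585
U(60) + L = -160/60 + 45585 = -160*1/60 + 45585 = -8/3 + 45585 = 136747/3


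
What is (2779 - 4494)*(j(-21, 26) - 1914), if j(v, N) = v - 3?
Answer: 3323670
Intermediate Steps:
j(v, N) = -3 + v
(2779 - 4494)*(j(-21, 26) - 1914) = (2779 - 4494)*((-3 - 21) - 1914) = -1715*(-24 - 1914) = -1715*(-1938) = 3323670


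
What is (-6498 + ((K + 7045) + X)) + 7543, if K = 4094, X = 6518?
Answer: 18702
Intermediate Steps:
(-6498 + ((K + 7045) + X)) + 7543 = (-6498 + ((4094 + 7045) + 6518)) + 7543 = (-6498 + (11139 + 6518)) + 7543 = (-6498 + 17657) + 7543 = 11159 + 7543 = 18702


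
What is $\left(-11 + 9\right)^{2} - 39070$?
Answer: $-39066$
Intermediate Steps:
$\left(-11 + 9\right)^{2} - 39070 = \left(-2\right)^{2} - 39070 = 4 - 39070 = -39066$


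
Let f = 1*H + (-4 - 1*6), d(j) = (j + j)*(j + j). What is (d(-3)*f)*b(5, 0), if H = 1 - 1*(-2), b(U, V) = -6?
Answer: 1512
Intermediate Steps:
H = 3 (H = 1 + 2 = 3)
d(j) = 4*j² (d(j) = (2*j)*(2*j) = 4*j²)
f = -7 (f = 1*3 + (-4 - 1*6) = 3 + (-4 - 6) = 3 - 10 = -7)
(d(-3)*f)*b(5, 0) = ((4*(-3)²)*(-7))*(-6) = ((4*9)*(-7))*(-6) = (36*(-7))*(-6) = -252*(-6) = 1512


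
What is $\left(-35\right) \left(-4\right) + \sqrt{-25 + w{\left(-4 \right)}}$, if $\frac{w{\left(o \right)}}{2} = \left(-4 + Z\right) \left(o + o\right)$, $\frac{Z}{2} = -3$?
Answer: $140 + 3 \sqrt{15} \approx 151.62$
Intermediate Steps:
$Z = -6$ ($Z = 2 \left(-3\right) = -6$)
$w{\left(o \right)} = - 40 o$ ($w{\left(o \right)} = 2 \left(-4 - 6\right) \left(o + o\right) = 2 \left(- 10 \cdot 2 o\right) = 2 \left(- 20 o\right) = - 40 o$)
$\left(-35\right) \left(-4\right) + \sqrt{-25 + w{\left(-4 \right)}} = \left(-35\right) \left(-4\right) + \sqrt{-25 - -160} = 140 + \sqrt{-25 + 160} = 140 + \sqrt{135} = 140 + 3 \sqrt{15}$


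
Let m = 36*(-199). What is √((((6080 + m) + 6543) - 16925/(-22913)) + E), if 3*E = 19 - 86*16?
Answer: √23660241161865/68739 ≈ 70.763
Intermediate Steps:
E = -1357/3 (E = (19 - 86*16)/3 = (19 - 1376)/3 = (⅓)*(-1357) = -1357/3 ≈ -452.33)
m = -7164
√((((6080 + m) + 6543) - 16925/(-22913)) + E) = √((((6080 - 7164) + 6543) - 16925/(-22913)) - 1357/3) = √(((-1084 + 6543) - 16925*(-1)/22913) - 1357/3) = √((5459 - 1*(-16925/22913)) - 1357/3) = √((5459 + 16925/22913) - 1357/3) = √(125098992/22913 - 1357/3) = √(344204035/68739) = √23660241161865/68739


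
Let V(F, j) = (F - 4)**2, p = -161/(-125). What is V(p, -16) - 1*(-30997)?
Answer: 484443046/15625 ≈ 31004.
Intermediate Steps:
p = 161/125 (p = -161*(-1/125) = 161/125 ≈ 1.2880)
V(F, j) = (-4 + F)**2
V(p, -16) - 1*(-30997) = (-4 + 161/125)**2 - 1*(-30997) = (-339/125)**2 + 30997 = 114921/15625 + 30997 = 484443046/15625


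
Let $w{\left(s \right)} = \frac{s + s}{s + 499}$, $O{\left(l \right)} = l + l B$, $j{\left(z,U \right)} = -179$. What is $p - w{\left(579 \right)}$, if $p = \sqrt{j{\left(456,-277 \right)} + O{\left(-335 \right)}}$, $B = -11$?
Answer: $- \frac{579}{539} + \sqrt{3171} \approx 55.237$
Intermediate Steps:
$O{\left(l \right)} = - 10 l$ ($O{\left(l \right)} = l + l \left(-11\right) = l - 11 l = - 10 l$)
$w{\left(s \right)} = \frac{2 s}{499 + s}$
$p = \sqrt{3171}$ ($p = \sqrt{-179 - -3350} = \sqrt{-179 + 3350} = \sqrt{3171} \approx 56.312$)
$p - w{\left(579 \right)} = \sqrt{3171} - 2 \cdot 579 \frac{1}{499 + 579} = \sqrt{3171} - 2 \cdot 579 \cdot \frac{1}{1078} = \sqrt{3171} - \frac{579}{539} = - \frac{579}{539} + \sqrt{3171}$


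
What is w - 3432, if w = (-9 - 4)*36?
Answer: -3900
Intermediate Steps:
w = -468 (w = -13*36 = -468)
w - 3432 = -468 - 3432 = -3900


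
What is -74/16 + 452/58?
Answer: 735/232 ≈ 3.1681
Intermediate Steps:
-74/16 + 452/58 = -74*1/16 + 452*(1/58) = -37/8 + 226/29 = 735/232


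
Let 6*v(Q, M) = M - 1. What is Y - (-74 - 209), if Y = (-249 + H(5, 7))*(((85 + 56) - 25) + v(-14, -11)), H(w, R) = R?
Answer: -27305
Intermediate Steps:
v(Q, M) = -1/6 + M/6 (v(Q, M) = (M - 1)/6 = (-1 + M)/6 = -1/6 + M/6)
Y = -27588 (Y = (-249 + 7)*(((85 + 56) - 25) + (-1/6 + (1/6)*(-11))) = -242*((141 - 25) + (-1/6 - 11/6)) = -242*(116 - 2) = -242*114 = -27588)
Y - (-74 - 209) = -27588 - (-74 - 209) = -27588 - 1*(-283) = -27588 + 283 = -27305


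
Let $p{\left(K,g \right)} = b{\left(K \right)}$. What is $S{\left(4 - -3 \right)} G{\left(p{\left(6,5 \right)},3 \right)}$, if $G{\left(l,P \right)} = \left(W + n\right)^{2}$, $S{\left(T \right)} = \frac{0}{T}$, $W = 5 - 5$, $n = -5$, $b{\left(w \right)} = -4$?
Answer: $0$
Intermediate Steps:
$W = 0$ ($W = 5 - 5 = 0$)
$p{\left(K,g \right)} = -4$
$S{\left(T \right)} = 0$
$G{\left(l,P \right)} = 25$ ($G{\left(l,P \right)} = \left(0 - 5\right)^{2} = \left(-5\right)^{2} = 25$)
$S{\left(4 - -3 \right)} G{\left(p{\left(6,5 \right)},3 \right)} = 0 \cdot 25 = 0$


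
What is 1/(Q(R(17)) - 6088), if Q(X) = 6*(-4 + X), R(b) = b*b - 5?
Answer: -1/4408 ≈ -0.00022686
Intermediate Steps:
R(b) = -5 + b² (R(b) = b² - 5 = -5 + b²)
Q(X) = -24 + 6*X
1/(Q(R(17)) - 6088) = 1/((-24 + 6*(-5 + 17²)) - 6088) = 1/((-24 + 6*(-5 + 289)) - 6088) = 1/((-24 + 6*284) - 6088) = 1/((-24 + 1704) - 6088) = 1/(1680 - 6088) = 1/(-4408) = -1/4408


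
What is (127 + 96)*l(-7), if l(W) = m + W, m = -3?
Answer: -2230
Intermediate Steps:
l(W) = -3 + W
(127 + 96)*l(-7) = (127 + 96)*(-3 - 7) = 223*(-10) = -2230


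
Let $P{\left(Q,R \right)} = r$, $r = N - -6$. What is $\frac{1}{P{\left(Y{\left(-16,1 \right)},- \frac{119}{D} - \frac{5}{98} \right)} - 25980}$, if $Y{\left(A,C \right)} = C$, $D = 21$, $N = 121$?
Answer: $- \frac{1}{25853} \approx -3.868 \cdot 10^{-5}$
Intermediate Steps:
$r = 127$ ($r = 121 - -6 = 121 + 6 = 127$)
$P{\left(Q,R \right)} = 127$
$\frac{1}{P{\left(Y{\left(-16,1 \right)},- \frac{119}{D} - \frac{5}{98} \right)} - 25980} = \frac{1}{127 - 25980} = \frac{1}{-25853} = - \frac{1}{25853}$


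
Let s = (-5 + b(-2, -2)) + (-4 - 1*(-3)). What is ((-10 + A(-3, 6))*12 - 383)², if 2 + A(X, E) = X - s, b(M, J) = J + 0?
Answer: 218089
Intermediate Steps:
b(M, J) = J
s = -8 (s = (-5 - 2) + (-4 - 1*(-3)) = -7 + (-4 + 3) = -7 - 1 = -8)
A(X, E) = 6 + X (A(X, E) = -2 + (X - 1*(-8)) = -2 + (X + 8) = -2 + (8 + X) = 6 + X)
((-10 + A(-3, 6))*12 - 383)² = ((-10 + (6 - 3))*12 - 383)² = ((-10 + 3)*12 - 383)² = (-7*12 - 383)² = (-84 - 383)² = (-467)² = 218089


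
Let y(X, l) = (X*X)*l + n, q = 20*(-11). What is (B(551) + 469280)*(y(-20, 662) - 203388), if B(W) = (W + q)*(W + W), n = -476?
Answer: 50823183312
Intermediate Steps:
q = -220
y(X, l) = -476 + l*X² (y(X, l) = (X*X)*l - 476 = X²*l - 476 = l*X² - 476 = -476 + l*X²)
B(W) = 2*W*(-220 + W) (B(W) = (W - 220)*(W + W) = (-220 + W)*(2*W) = 2*W*(-220 + W))
(B(551) + 469280)*(y(-20, 662) - 203388) = (2*551*(-220 + 551) + 469280)*((-476 + 662*(-20)²) - 203388) = (2*551*331 + 469280)*((-476 + 662*400) - 203388) = (364762 + 469280)*((-476 + 264800) - 203388) = 834042*(264324 - 203388) = 834042*60936 = 50823183312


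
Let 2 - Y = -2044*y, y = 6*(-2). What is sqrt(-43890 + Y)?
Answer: 8*I*sqrt(1069) ≈ 261.56*I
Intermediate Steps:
y = -12
Y = -24526 (Y = 2 - (-2044)*(-12) = 2 - 1*24528 = 2 - 24528 = -24526)
sqrt(-43890 + Y) = sqrt(-43890 - 24526) = sqrt(-68416) = 8*I*sqrt(1069)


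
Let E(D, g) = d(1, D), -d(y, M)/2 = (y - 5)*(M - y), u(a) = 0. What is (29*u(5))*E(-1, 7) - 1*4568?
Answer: -4568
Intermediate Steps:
d(y, M) = -2*(-5 + y)*(M - y) (d(y, M) = -2*(y - 5)*(M - y) = -2*(-5 + y)*(M - y))
E(D, g) = -8 + 8*D (E(D, g) = -10*1 + 2*1**2 + 10*D - 2*D*1 = -10 + 2*1 + 10*D - 2*D = -10 + 2 + 10*D - 2*D = -8 + 8*D)
(29*u(5))*E(-1, 7) - 1*4568 = (29*0)*(-8 + 8*(-1)) - 1*4568 = 0*(-8 - 8) - 4568 = 0*(-16) - 4568 = 0 - 4568 = -4568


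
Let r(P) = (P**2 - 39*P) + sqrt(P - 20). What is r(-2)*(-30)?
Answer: -2460 - 30*I*sqrt(22) ≈ -2460.0 - 140.71*I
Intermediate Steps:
r(P) = P**2 + sqrt(-20 + P) - 39*P (r(P) = (P**2 - 39*P) + sqrt(-20 + P) = P**2 + sqrt(-20 + P) - 39*P)
r(-2)*(-30) = ((-2)**2 + sqrt(-20 - 2) - 39*(-2))*(-30) = (4 + sqrt(-22) + 78)*(-30) = (4 + I*sqrt(22) + 78)*(-30) = (82 + I*sqrt(22))*(-30) = -2460 - 30*I*sqrt(22)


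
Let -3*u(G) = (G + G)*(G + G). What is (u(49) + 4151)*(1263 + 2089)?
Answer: 9549848/3 ≈ 3.1833e+6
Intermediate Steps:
u(G) = -4*G²/3 (u(G) = -(G + G)*(G + G)/3 = -2*G*2*G/3 = -4*G²/3)
(u(49) + 4151)*(1263 + 2089) = (-4/3*49² + 4151)*(1263 + 2089) = (-4/3*2401 + 4151)*3352 = (-9604/3 + 4151)*3352 = (2849/3)*3352 = 9549848/3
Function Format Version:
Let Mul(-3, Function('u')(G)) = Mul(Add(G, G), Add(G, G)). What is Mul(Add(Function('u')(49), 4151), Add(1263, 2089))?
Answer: Rational(9549848, 3) ≈ 3.1833e+6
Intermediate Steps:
Function('u')(G) = Mul(Rational(-4, 3), Pow(G, 2)) (Function('u')(G) = Mul(Rational(-1, 3), Mul(Add(G, G), Add(G, G))) = Mul(Rational(-1, 3), Mul(Mul(2, G), Mul(2, G))) = Mul(Rational(-1, 3), Mul(4, Pow(G, 2))) = Mul(Rational(-4, 3), Pow(G, 2)))
Mul(Add(Function('u')(49), 4151), Add(1263, 2089)) = Mul(Add(Mul(Rational(-4, 3), Pow(49, 2)), 4151), Add(1263, 2089)) = Mul(Add(Mul(Rational(-4, 3), 2401), 4151), 3352) = Mul(Add(Rational(-9604, 3), 4151), 3352) = Mul(Rational(2849, 3), 3352) = Rational(9549848, 3)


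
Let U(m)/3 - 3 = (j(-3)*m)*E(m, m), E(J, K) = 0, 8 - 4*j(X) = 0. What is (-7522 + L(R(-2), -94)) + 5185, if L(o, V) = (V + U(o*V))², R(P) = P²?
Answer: 4888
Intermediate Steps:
j(X) = 2 (j(X) = 2 - ¼*0 = 2 + 0 = 2)
U(m) = 9 (U(m) = 9 + 3*((2*m)*0) = 9 + 3*0 = 9 + 0 = 9)
L(o, V) = (9 + V)² (L(o, V) = (V + 9)² = (9 + V)²)
(-7522 + L(R(-2), -94)) + 5185 = (-7522 + (9 - 94)²) + 5185 = (-7522 + (-85)²) + 5185 = (-7522 + 7225) + 5185 = -297 + 5185 = 4888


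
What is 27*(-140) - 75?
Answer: -3855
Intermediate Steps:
27*(-140) - 75 = -3780 - 75 = -3855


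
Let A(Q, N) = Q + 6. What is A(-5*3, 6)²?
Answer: 81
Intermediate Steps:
A(Q, N) = 6 + Q
A(-5*3, 6)² = (6 - 5*3)² = (6 - 15)² = (-9)² = 81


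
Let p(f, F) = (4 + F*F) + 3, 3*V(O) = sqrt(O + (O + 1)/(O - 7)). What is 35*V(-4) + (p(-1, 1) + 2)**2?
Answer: 100 + 35*I*sqrt(451)/33 ≈ 100.0 + 22.524*I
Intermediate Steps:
V(O) = sqrt(O + (1 + O)/(-7 + O))/3 (V(O) = sqrt(O + (O + 1)/(O - 7))/3 = sqrt(O + (1 + O)/(-7 + O))/3)
p(f, F) = 7 + F**2 (p(f, F) = (4 + F**2) + 3 = 7 + F**2)
35*V(-4) + (p(-1, 1) + 2)**2 = 35*(sqrt((1 - 4 - 4*(-7 - 4))/(-7 - 4))/3) + ((7 + 1**2) + 2)**2 = 35*(sqrt((1 - 4 - 4*(-11))/(-11))/3) + ((7 + 1) + 2)**2 = 35*(sqrt(-(1 - 4 + 44)/11)/3) + (8 + 2)**2 = 35*(sqrt(-1/11*41)/3) + 10**2 = 35*(sqrt(-41/11)/3) + 100 = 35*((I*sqrt(451)/11)/3) + 100 = 35*(I*sqrt(451)/33) + 100 = 35*I*sqrt(451)/33 + 100 = 100 + 35*I*sqrt(451)/33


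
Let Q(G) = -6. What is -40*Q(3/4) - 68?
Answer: 172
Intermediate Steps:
-40*Q(3/4) - 68 = -40*(-6) - 68 = 240 - 68 = 172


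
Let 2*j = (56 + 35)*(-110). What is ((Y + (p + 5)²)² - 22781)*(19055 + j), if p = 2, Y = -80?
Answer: -306571000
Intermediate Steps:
j = -5005 (j = ((56 + 35)*(-110))/2 = (91*(-110))/2 = (½)*(-10010) = -5005)
((Y + (p + 5)²)² - 22781)*(19055 + j) = ((-80 + (2 + 5)²)² - 22781)*(19055 - 5005) = ((-80 + 7²)² - 22781)*14050 = ((-80 + 49)² - 22781)*14050 = ((-31)² - 22781)*14050 = (961 - 22781)*14050 = -21820*14050 = -306571000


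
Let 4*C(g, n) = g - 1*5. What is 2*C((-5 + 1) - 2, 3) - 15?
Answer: -41/2 ≈ -20.500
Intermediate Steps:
C(g, n) = -5/4 + g/4 (C(g, n) = (g - 1*5)/4 = (g - 5)/4 = (-5 + g)/4 = -5/4 + g/4)
2*C((-5 + 1) - 2, 3) - 15 = 2*(-5/4 + ((-5 + 1) - 2)/4) - 15 = 2*(-5/4 + (-4 - 2)/4) - 15 = 2*(-5/4 + (¼)*(-6)) - 15 = 2*(-5/4 - 3/2) - 15 = 2*(-11/4) - 15 = -11/2 - 15 = -41/2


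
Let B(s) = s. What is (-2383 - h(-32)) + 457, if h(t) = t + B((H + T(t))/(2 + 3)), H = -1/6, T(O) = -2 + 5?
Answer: -56837/30 ≈ -1894.6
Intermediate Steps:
T(O) = 3
H = -1/6 (H = -1*1/6 = -1/6 ≈ -0.16667)
h(t) = 17/30 + t (h(t) = t + (-1/6 + 3)/(2 + 3) = t + (17/6)/5 = t + (17/6)*(1/5) = t + 17/30 = 17/30 + t)
(-2383 - h(-32)) + 457 = (-2383 - (17/30 - 32)) + 457 = (-2383 - 1*(-943/30)) + 457 = (-2383 + 943/30) + 457 = -70547/30 + 457 = -56837/30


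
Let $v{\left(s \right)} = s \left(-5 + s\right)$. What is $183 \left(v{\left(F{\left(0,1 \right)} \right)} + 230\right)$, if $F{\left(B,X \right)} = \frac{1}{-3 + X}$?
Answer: $\frac{170373}{4} \approx 42593.0$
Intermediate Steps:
$183 \left(v{\left(F{\left(0,1 \right)} \right)} + 230\right) = 183 \left(\frac{-5 + \frac{1}{-3 + 1}}{-3 + 1} + 230\right) = 183 \left(\frac{-5 + \frac{1}{-2}}{-2} + 230\right) = 183 \left(- \frac{-5 - \frac{1}{2}}{2} + 230\right) = 183 \left(\left(- \frac{1}{2}\right) \left(- \frac{11}{2}\right) + 230\right) = 183 \left(\frac{11}{4} + 230\right) = 183 \cdot \frac{931}{4} = \frac{170373}{4}$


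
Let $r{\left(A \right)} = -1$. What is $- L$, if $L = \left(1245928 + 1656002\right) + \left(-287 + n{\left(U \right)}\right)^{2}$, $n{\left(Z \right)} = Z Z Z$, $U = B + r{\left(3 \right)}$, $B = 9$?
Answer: $-2952555$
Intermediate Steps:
$U = 8$ ($U = 9 - 1 = 8$)
$n{\left(Z \right)} = Z^{3}$ ($n{\left(Z \right)} = Z^{2} Z = Z^{3}$)
$L = 2952555$ ($L = \left(1245928 + 1656002\right) + \left(-287 + 8^{3}\right)^{2} = 2901930 + \left(-287 + 512\right)^{2} = 2901930 + 225^{2} = 2901930 + 50625 = 2952555$)
$- L = \left(-1\right) 2952555 = -2952555$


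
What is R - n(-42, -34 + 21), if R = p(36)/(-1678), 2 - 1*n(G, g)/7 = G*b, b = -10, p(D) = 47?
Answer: 4909781/1678 ≈ 2926.0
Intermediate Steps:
n(G, g) = 14 + 70*G (n(G, g) = 14 - 7*G*(-10) = 14 - (-70)*G = 14 + 70*G)
R = -47/1678 (R = 47/(-1678) = 47*(-1/1678) = -47/1678 ≈ -0.028010)
R - n(-42, -34 + 21) = -47/1678 - (14 + 70*(-42)) = -47/1678 - (14 - 2940) = -47/1678 - 1*(-2926) = -47/1678 + 2926 = 4909781/1678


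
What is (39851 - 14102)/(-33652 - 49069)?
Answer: -25749/82721 ≈ -0.31128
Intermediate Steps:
(39851 - 14102)/(-33652 - 49069) = 25749/(-82721) = 25749*(-1/82721) = -25749/82721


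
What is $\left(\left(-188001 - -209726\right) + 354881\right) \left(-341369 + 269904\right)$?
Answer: $-26914147790$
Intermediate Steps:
$\left(\left(-188001 - -209726\right) + 354881\right) \left(-341369 + 269904\right) = \left(\left(-188001 + 209726\right) + 354881\right) \left(-71465\right) = \left(21725 + 354881\right) \left(-71465\right) = 376606 \left(-71465\right) = -26914147790$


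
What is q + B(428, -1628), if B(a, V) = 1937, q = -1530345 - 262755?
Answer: -1791163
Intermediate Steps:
q = -1793100
q + B(428, -1628) = -1793100 + 1937 = -1791163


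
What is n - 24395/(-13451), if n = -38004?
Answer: -511167409/13451 ≈ -38002.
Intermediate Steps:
n - 24395/(-13451) = -38004 - 24395/(-13451) = -38004 - 24395*(-1)/13451 = -38004 - 1*(-24395/13451) = -38004 + 24395/13451 = -511167409/13451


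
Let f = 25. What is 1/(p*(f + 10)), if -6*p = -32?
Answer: 3/560 ≈ 0.0053571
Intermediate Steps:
p = 16/3 (p = -⅙*(-32) = 16/3 ≈ 5.3333)
1/(p*(f + 10)) = 1/(16*(25 + 10)/3) = 1/((16/3)*35) = 1/(560/3) = 3/560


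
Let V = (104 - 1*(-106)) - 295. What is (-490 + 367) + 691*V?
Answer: -58858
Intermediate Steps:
V = -85 (V = (104 + 106) - 295 = 210 - 295 = -85)
(-490 + 367) + 691*V = (-490 + 367) + 691*(-85) = -123 - 58735 = -58858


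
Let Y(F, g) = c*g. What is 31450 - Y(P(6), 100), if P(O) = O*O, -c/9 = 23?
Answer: 52150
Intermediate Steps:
c = -207 (c = -9*23 = -207)
P(O) = O**2
Y(F, g) = -207*g
31450 - Y(P(6), 100) = 31450 - (-207)*100 = 31450 - 1*(-20700) = 31450 + 20700 = 52150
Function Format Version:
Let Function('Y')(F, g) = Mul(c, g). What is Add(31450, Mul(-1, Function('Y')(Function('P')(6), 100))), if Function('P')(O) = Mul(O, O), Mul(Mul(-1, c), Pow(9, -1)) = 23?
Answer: 52150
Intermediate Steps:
c = -207 (c = Mul(-9, 23) = -207)
Function('P')(O) = Pow(O, 2)
Function('Y')(F, g) = Mul(-207, g)
Add(31450, Mul(-1, Function('Y')(Function('P')(6), 100))) = Add(31450, Mul(-1, Mul(-207, 100))) = Add(31450, Mul(-1, -20700)) = Add(31450, 20700) = 52150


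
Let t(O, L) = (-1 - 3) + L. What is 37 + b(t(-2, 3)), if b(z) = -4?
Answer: 33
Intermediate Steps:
t(O, L) = -4 + L
37 + b(t(-2, 3)) = 37 - 4 = 33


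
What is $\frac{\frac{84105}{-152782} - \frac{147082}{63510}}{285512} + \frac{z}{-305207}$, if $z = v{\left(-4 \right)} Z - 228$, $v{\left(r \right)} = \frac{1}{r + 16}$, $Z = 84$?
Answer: $\frac{880122902641127}{1232562766167328080} \approx 0.00071406$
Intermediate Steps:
$v{\left(r \right)} = \frac{1}{16 + r}$
$z = -221$ ($z = \frac{1}{16 - 4} \cdot 84 - 228 = \frac{1}{12} \cdot 84 - 228 = 7 - 228 = -221$)
$\frac{\frac{84105}{-152782} - \frac{147082}{63510}}{285512} + \frac{z}{-305207} = \frac{\frac{84105}{-152782} - \frac{147082}{63510}}{285512} - \frac{221}{-305207} = \left(84105 \left(- \frac{1}{152782}\right) - \frac{73541}{31755}\right) \frac{1}{285512} - - \frac{221}{305207} = \left(- \frac{12015}{21826} - \frac{73541}{31755}\right) \frac{1}{285512} + \frac{221}{305207} = \left(- \frac{1986642191}{693084630}\right) \frac{1}{285512} + \frac{221}{305207} = - \frac{1986642191}{197883978880560} + \frac{221}{305207} = \frac{880122902641127}{1232562766167328080}$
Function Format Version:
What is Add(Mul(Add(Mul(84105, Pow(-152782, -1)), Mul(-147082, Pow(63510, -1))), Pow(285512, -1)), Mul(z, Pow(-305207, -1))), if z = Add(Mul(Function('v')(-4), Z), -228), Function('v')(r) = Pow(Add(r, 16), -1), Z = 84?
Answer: Rational(880122902641127, 1232562766167328080) ≈ 0.00071406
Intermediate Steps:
Function('v')(r) = Pow(Add(16, r), -1)
z = -221 (z = Add(Mul(Pow(Add(16, -4), -1), 84), -228) = Add(Mul(Pow(12, -1), 84), -228) = Add(Mul(Rational(1, 12), 84), -228) = Add(7, -228) = -221)
Add(Mul(Add(Mul(84105, Pow(-152782, -1)), Mul(-147082, Pow(63510, -1))), Pow(285512, -1)), Mul(z, Pow(-305207, -1))) = Add(Mul(Add(Mul(84105, Pow(-152782, -1)), Mul(-147082, Pow(63510, -1))), Pow(285512, -1)), Mul(-221, Pow(-305207, -1))) = Add(Mul(Add(Mul(84105, Rational(-1, 152782)), Mul(-147082, Rational(1, 63510))), Rational(1, 285512)), Mul(-221, Rational(-1, 305207))) = Add(Mul(Add(Rational(-12015, 21826), Rational(-73541, 31755)), Rational(1, 285512)), Rational(221, 305207)) = Add(Mul(Rational(-1986642191, 693084630), Rational(1, 285512)), Rational(221, 305207)) = Add(Rational(-1986642191, 197883978880560), Rational(221, 305207)) = Rational(880122902641127, 1232562766167328080)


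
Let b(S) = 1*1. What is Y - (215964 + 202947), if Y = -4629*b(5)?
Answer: -423540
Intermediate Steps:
b(S) = 1
Y = -4629 (Y = -4629*1 = -4629)
Y - (215964 + 202947) = -4629 - (215964 + 202947) = -4629 - 1*418911 = -4629 - 418911 = -423540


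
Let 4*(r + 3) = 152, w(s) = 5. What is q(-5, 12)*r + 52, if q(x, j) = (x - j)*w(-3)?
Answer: -2923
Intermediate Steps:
r = 35 (r = -3 + (¼)*152 = -3 + 38 = 35)
q(x, j) = -5*j + 5*x (q(x, j) = (x - j)*5 = -5*j + 5*x)
q(-5, 12)*r + 52 = (-5*12 + 5*(-5))*35 + 52 = (-60 - 25)*35 + 52 = -85*35 + 52 = -2975 + 52 = -2923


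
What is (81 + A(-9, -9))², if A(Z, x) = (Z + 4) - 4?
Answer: 5184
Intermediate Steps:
A(Z, x) = Z (A(Z, x) = (4 + Z) - 4 = Z)
(81 + A(-9, -9))² = (81 - 9)² = 72² = 5184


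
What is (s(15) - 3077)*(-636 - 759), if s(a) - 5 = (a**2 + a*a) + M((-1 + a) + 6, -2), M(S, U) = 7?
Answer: 3647925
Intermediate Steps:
s(a) = 12 + 2*a**2 (s(a) = 5 + ((a**2 + a*a) + 7) = 5 + ((a**2 + a**2) + 7) = 5 + (2*a**2 + 7) = 5 + (7 + 2*a**2) = 12 + 2*a**2)
(s(15) - 3077)*(-636 - 759) = ((12 + 2*15**2) - 3077)*(-636 - 759) = ((12 + 2*225) - 3077)*(-1395) = ((12 + 450) - 3077)*(-1395) = (462 - 3077)*(-1395) = -2615*(-1395) = 3647925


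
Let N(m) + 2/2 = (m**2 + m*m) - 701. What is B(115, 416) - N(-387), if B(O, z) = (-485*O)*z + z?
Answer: -23500820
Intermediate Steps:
N(m) = -702 + 2*m**2 (N(m) = -1 + ((m**2 + m*m) - 701) = -1 + ((m**2 + m**2) - 701) = -1 + (2*m**2 - 701) = -1 + (-701 + 2*m**2) = -702 + 2*m**2)
B(O, z) = z - 485*O*z (B(O, z) = -485*O*z + z = z - 485*O*z)
B(115, 416) - N(-387) = 416*(1 - 485*115) - (-702 + 2*(-387)**2) = 416*(1 - 55775) - (-702 + 2*149769) = 416*(-55774) - (-702 + 299538) = -23201984 - 1*298836 = -23201984 - 298836 = -23500820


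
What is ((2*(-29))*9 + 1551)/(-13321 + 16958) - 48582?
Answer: -176691705/3637 ≈ -48582.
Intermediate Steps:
((2*(-29))*9 + 1551)/(-13321 + 16958) - 48582 = (-58*9 + 1551)/3637 - 48582 = (-522 + 1551)*(1/3637) - 48582 = 1029*(1/3637) - 48582 = 1029/3637 - 48582 = -176691705/3637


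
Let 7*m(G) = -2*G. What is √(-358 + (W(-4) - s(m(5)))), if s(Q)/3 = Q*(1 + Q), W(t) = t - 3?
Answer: 5*I*√719/7 ≈ 19.153*I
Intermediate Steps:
m(G) = -2*G/7 (m(G) = (-2*G)/7 = -2*G/7)
W(t) = -3 + t
s(Q) = 3*Q*(1 + Q) (s(Q) = 3*(Q*(1 + Q)) = 3*Q*(1 + Q))
√(-358 + (W(-4) - s(m(5)))) = √(-358 + ((-3 - 4) - 3*(-2/7*5)*(1 - 2/7*5))) = √(-358 + (-7 - 3*(-10)*(1 - 10/7)/7)) = √(-358 + (-7 - 3*(-10)*(-3)/(7*7))) = √(-358 + (-7 - 1*90/49)) = √(-358 + (-7 - 90/49)) = √(-358 - 433/49) = √(-17975/49) = 5*I*√719/7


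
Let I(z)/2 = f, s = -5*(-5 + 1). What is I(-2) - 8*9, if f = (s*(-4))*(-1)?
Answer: 88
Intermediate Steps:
s = 20 (s = -5*(-4) = 20)
f = 80 (f = (20*(-4))*(-1) = -80*(-1) = 80)
I(z) = 160 (I(z) = 2*80 = 160)
I(-2) - 8*9 = 160 - 8*9 = 160 - 72 = 88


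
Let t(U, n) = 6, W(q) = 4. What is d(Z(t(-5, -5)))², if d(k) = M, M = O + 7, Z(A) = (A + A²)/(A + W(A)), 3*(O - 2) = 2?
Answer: 841/9 ≈ 93.444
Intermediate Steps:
O = 8/3 (O = 2 + (⅓)*2 = 2 + ⅔ = 8/3 ≈ 2.6667)
Z(A) = (A + A²)/(4 + A) (Z(A) = (A + A²)/(A + 4) = (A + A²)/(4 + A))
M = 29/3 (M = 8/3 + 7 = 29/3 ≈ 9.6667)
d(k) = 29/3
d(Z(t(-5, -5)))² = (29/3)² = 841/9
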